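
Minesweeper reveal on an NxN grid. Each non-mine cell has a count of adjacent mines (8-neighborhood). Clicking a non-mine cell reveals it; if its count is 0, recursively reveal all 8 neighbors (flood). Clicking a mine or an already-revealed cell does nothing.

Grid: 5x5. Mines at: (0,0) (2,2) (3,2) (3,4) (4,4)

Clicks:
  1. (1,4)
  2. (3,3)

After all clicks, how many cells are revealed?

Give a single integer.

Answer: 11

Derivation:
Click 1 (1,4) count=0: revealed 10 new [(0,1) (0,2) (0,3) (0,4) (1,1) (1,2) (1,3) (1,4) (2,3) (2,4)] -> total=10
Click 2 (3,3) count=4: revealed 1 new [(3,3)] -> total=11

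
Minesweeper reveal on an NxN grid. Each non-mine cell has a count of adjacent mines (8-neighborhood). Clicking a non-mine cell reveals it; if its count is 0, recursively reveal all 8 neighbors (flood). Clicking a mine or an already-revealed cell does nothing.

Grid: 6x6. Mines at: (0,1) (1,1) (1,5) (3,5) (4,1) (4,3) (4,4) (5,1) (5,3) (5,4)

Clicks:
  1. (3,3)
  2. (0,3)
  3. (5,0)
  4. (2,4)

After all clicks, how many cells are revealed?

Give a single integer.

Click 1 (3,3) count=2: revealed 1 new [(3,3)] -> total=1
Click 2 (0,3) count=0: revealed 11 new [(0,2) (0,3) (0,4) (1,2) (1,3) (1,4) (2,2) (2,3) (2,4) (3,2) (3,4)] -> total=12
Click 3 (5,0) count=2: revealed 1 new [(5,0)] -> total=13
Click 4 (2,4) count=2: revealed 0 new [(none)] -> total=13

Answer: 13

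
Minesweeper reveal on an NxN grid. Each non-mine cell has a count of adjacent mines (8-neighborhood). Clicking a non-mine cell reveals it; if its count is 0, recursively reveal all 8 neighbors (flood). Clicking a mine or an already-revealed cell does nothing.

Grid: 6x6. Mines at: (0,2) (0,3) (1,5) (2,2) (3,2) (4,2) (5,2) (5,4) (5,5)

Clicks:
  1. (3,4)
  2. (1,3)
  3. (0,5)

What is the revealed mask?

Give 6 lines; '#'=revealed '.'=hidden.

Click 1 (3,4) count=0: revealed 9 new [(2,3) (2,4) (2,5) (3,3) (3,4) (3,5) (4,3) (4,4) (4,5)] -> total=9
Click 2 (1,3) count=3: revealed 1 new [(1,3)] -> total=10
Click 3 (0,5) count=1: revealed 1 new [(0,5)] -> total=11

Answer: .....#
...#..
...###
...###
...###
......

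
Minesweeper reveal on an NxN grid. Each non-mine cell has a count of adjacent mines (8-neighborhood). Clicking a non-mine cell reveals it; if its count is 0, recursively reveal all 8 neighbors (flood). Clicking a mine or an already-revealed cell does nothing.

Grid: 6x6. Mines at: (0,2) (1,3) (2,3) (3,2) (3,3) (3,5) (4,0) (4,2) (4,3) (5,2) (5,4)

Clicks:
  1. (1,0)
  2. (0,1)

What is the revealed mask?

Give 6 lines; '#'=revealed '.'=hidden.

Answer: ##....
##....
##....
##....
......
......

Derivation:
Click 1 (1,0) count=0: revealed 8 new [(0,0) (0,1) (1,0) (1,1) (2,0) (2,1) (3,0) (3,1)] -> total=8
Click 2 (0,1) count=1: revealed 0 new [(none)] -> total=8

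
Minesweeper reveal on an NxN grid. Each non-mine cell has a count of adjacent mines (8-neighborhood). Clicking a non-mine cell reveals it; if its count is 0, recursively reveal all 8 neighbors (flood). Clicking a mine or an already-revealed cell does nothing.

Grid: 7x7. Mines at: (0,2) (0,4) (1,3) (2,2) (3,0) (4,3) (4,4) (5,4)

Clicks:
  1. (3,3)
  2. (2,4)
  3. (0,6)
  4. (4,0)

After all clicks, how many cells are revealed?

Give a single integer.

Click 1 (3,3) count=3: revealed 1 new [(3,3)] -> total=1
Click 2 (2,4) count=1: revealed 1 new [(2,4)] -> total=2
Click 3 (0,6) count=0: revealed 16 new [(0,5) (0,6) (1,4) (1,5) (1,6) (2,5) (2,6) (3,4) (3,5) (3,6) (4,5) (4,6) (5,5) (5,6) (6,5) (6,6)] -> total=18
Click 4 (4,0) count=1: revealed 1 new [(4,0)] -> total=19

Answer: 19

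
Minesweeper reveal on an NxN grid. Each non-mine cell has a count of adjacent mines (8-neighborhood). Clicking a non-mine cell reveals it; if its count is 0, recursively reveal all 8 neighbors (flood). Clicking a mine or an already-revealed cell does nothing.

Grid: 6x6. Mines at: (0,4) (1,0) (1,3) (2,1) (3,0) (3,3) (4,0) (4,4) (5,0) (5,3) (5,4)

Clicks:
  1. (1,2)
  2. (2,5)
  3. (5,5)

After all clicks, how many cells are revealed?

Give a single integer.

Click 1 (1,2) count=2: revealed 1 new [(1,2)] -> total=1
Click 2 (2,5) count=0: revealed 6 new [(1,4) (1,5) (2,4) (2,5) (3,4) (3,5)] -> total=7
Click 3 (5,5) count=2: revealed 1 new [(5,5)] -> total=8

Answer: 8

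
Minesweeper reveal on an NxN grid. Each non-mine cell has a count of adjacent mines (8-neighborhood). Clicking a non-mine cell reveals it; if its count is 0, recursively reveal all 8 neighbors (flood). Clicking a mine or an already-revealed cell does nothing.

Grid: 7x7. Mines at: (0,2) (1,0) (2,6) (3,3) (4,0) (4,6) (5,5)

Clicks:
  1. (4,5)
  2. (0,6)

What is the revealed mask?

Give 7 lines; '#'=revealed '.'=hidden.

Answer: ...####
...####
...###.
.......
.....#.
.......
.......

Derivation:
Click 1 (4,5) count=2: revealed 1 new [(4,5)] -> total=1
Click 2 (0,6) count=0: revealed 11 new [(0,3) (0,4) (0,5) (0,6) (1,3) (1,4) (1,5) (1,6) (2,3) (2,4) (2,5)] -> total=12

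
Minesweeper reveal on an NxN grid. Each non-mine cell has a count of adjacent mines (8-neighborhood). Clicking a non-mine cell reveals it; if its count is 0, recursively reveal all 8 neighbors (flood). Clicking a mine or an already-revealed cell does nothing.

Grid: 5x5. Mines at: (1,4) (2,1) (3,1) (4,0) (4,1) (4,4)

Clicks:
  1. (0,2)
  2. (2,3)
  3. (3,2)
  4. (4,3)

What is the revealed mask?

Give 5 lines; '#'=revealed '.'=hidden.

Click 1 (0,2) count=0: revealed 8 new [(0,0) (0,1) (0,2) (0,3) (1,0) (1,1) (1,2) (1,3)] -> total=8
Click 2 (2,3) count=1: revealed 1 new [(2,3)] -> total=9
Click 3 (3,2) count=3: revealed 1 new [(3,2)] -> total=10
Click 4 (4,3) count=1: revealed 1 new [(4,3)] -> total=11

Answer: ####.
####.
...#.
..#..
...#.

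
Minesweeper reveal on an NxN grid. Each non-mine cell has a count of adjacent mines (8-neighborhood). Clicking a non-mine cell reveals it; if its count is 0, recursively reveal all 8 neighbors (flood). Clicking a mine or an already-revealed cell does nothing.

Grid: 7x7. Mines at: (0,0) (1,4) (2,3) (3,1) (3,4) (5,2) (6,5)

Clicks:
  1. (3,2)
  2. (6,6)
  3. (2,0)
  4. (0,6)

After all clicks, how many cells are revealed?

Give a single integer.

Answer: 15

Derivation:
Click 1 (3,2) count=2: revealed 1 new [(3,2)] -> total=1
Click 2 (6,6) count=1: revealed 1 new [(6,6)] -> total=2
Click 3 (2,0) count=1: revealed 1 new [(2,0)] -> total=3
Click 4 (0,6) count=0: revealed 12 new [(0,5) (0,6) (1,5) (1,6) (2,5) (2,6) (3,5) (3,6) (4,5) (4,6) (5,5) (5,6)] -> total=15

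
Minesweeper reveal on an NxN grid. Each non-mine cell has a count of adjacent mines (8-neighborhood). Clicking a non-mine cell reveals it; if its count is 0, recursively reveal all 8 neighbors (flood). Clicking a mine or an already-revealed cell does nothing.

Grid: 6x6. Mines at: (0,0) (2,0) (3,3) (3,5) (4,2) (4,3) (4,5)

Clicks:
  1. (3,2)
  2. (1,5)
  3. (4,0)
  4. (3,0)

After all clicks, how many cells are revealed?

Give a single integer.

Click 1 (3,2) count=3: revealed 1 new [(3,2)] -> total=1
Click 2 (1,5) count=0: revealed 15 new [(0,1) (0,2) (0,3) (0,4) (0,5) (1,1) (1,2) (1,3) (1,4) (1,5) (2,1) (2,2) (2,3) (2,4) (2,5)] -> total=16
Click 3 (4,0) count=0: revealed 6 new [(3,0) (3,1) (4,0) (4,1) (5,0) (5,1)] -> total=22
Click 4 (3,0) count=1: revealed 0 new [(none)] -> total=22

Answer: 22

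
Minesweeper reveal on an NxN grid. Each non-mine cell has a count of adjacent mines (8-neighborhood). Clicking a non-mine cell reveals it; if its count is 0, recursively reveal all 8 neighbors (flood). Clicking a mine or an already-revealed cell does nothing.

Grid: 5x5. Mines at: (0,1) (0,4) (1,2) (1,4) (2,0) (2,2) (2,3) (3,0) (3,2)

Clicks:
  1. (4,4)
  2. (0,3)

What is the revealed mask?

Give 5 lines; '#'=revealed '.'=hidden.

Answer: ...#.
.....
.....
...##
...##

Derivation:
Click 1 (4,4) count=0: revealed 4 new [(3,3) (3,4) (4,3) (4,4)] -> total=4
Click 2 (0,3) count=3: revealed 1 new [(0,3)] -> total=5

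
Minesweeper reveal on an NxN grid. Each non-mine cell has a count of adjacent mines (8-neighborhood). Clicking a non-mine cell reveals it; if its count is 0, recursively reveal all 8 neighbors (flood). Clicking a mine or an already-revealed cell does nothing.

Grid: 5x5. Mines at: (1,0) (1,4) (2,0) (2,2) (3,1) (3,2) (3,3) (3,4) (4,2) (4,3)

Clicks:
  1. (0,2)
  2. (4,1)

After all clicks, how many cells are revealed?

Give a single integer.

Answer: 7

Derivation:
Click 1 (0,2) count=0: revealed 6 new [(0,1) (0,2) (0,3) (1,1) (1,2) (1,3)] -> total=6
Click 2 (4,1) count=3: revealed 1 new [(4,1)] -> total=7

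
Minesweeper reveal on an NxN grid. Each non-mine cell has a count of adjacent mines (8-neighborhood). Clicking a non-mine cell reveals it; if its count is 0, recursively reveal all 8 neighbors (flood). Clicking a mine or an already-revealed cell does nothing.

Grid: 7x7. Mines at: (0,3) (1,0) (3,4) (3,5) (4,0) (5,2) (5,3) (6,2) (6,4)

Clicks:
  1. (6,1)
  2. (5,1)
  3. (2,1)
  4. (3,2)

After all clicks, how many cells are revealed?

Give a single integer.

Answer: 14

Derivation:
Click 1 (6,1) count=2: revealed 1 new [(6,1)] -> total=1
Click 2 (5,1) count=3: revealed 1 new [(5,1)] -> total=2
Click 3 (2,1) count=1: revealed 1 new [(2,1)] -> total=3
Click 4 (3,2) count=0: revealed 11 new [(1,1) (1,2) (1,3) (2,2) (2,3) (3,1) (3,2) (3,3) (4,1) (4,2) (4,3)] -> total=14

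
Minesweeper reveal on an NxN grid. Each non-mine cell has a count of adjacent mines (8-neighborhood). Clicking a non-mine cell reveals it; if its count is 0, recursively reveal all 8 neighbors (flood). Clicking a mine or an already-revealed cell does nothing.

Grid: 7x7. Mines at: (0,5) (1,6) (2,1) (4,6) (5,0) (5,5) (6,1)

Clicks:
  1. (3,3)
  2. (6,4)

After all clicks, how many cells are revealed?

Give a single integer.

Click 1 (3,3) count=0: revealed 32 new [(0,0) (0,1) (0,2) (0,3) (0,4) (1,0) (1,1) (1,2) (1,3) (1,4) (1,5) (2,2) (2,3) (2,4) (2,5) (3,1) (3,2) (3,3) (3,4) (3,5) (4,1) (4,2) (4,3) (4,4) (4,5) (5,1) (5,2) (5,3) (5,4) (6,2) (6,3) (6,4)] -> total=32
Click 2 (6,4) count=1: revealed 0 new [(none)] -> total=32

Answer: 32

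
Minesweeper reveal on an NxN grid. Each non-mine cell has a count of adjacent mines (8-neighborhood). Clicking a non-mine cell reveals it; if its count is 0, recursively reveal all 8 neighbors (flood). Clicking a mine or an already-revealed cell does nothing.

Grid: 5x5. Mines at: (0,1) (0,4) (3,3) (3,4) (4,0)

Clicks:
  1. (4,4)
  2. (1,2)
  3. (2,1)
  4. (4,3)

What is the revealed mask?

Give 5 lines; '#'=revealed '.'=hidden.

Click 1 (4,4) count=2: revealed 1 new [(4,4)] -> total=1
Click 2 (1,2) count=1: revealed 1 new [(1,2)] -> total=2
Click 3 (2,1) count=0: revealed 8 new [(1,0) (1,1) (2,0) (2,1) (2,2) (3,0) (3,1) (3,2)] -> total=10
Click 4 (4,3) count=2: revealed 1 new [(4,3)] -> total=11

Answer: .....
###..
###..
###..
...##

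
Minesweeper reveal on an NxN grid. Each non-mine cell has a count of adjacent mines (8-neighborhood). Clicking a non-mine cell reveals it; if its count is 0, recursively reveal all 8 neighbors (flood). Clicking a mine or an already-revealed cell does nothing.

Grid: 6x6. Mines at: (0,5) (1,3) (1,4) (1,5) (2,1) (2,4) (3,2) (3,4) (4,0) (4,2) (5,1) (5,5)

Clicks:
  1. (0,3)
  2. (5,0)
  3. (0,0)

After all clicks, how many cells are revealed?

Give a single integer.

Click 1 (0,3) count=2: revealed 1 new [(0,3)] -> total=1
Click 2 (5,0) count=2: revealed 1 new [(5,0)] -> total=2
Click 3 (0,0) count=0: revealed 6 new [(0,0) (0,1) (0,2) (1,0) (1,1) (1,2)] -> total=8

Answer: 8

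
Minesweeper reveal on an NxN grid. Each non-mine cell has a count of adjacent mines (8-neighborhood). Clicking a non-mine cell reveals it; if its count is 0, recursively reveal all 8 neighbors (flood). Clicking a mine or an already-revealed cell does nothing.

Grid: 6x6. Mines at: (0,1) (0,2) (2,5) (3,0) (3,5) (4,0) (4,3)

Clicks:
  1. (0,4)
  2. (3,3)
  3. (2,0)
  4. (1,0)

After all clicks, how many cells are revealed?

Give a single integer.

Answer: 9

Derivation:
Click 1 (0,4) count=0: revealed 6 new [(0,3) (0,4) (0,5) (1,3) (1,4) (1,5)] -> total=6
Click 2 (3,3) count=1: revealed 1 new [(3,3)] -> total=7
Click 3 (2,0) count=1: revealed 1 new [(2,0)] -> total=8
Click 4 (1,0) count=1: revealed 1 new [(1,0)] -> total=9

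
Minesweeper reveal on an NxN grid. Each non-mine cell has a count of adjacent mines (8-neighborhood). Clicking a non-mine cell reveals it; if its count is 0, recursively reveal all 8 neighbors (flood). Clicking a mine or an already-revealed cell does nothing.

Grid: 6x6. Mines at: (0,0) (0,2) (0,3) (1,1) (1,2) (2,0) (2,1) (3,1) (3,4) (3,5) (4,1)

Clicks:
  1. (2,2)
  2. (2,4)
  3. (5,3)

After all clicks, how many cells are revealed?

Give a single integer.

Answer: 10

Derivation:
Click 1 (2,2) count=4: revealed 1 new [(2,2)] -> total=1
Click 2 (2,4) count=2: revealed 1 new [(2,4)] -> total=2
Click 3 (5,3) count=0: revealed 8 new [(4,2) (4,3) (4,4) (4,5) (5,2) (5,3) (5,4) (5,5)] -> total=10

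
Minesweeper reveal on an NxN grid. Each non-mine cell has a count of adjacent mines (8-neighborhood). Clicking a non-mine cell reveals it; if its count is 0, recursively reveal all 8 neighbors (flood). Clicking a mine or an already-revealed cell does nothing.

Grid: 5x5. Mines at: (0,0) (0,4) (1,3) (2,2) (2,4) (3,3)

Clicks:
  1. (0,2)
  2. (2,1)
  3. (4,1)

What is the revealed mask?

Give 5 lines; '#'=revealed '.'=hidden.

Click 1 (0,2) count=1: revealed 1 new [(0,2)] -> total=1
Click 2 (2,1) count=1: revealed 1 new [(2,1)] -> total=2
Click 3 (4,1) count=0: revealed 9 new [(1,0) (1,1) (2,0) (3,0) (3,1) (3,2) (4,0) (4,1) (4,2)] -> total=11

Answer: ..#..
##...
##...
###..
###..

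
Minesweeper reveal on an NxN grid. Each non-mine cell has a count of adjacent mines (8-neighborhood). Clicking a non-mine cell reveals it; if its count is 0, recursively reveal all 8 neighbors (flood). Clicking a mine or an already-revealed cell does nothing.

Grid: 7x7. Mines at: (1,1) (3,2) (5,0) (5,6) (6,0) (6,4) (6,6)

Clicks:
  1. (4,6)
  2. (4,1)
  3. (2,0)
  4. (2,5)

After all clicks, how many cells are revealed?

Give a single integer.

Answer: 28

Derivation:
Click 1 (4,6) count=1: revealed 1 new [(4,6)] -> total=1
Click 2 (4,1) count=2: revealed 1 new [(4,1)] -> total=2
Click 3 (2,0) count=1: revealed 1 new [(2,0)] -> total=3
Click 4 (2,5) count=0: revealed 25 new [(0,2) (0,3) (0,4) (0,5) (0,6) (1,2) (1,3) (1,4) (1,5) (1,6) (2,2) (2,3) (2,4) (2,5) (2,6) (3,3) (3,4) (3,5) (3,6) (4,3) (4,4) (4,5) (5,3) (5,4) (5,5)] -> total=28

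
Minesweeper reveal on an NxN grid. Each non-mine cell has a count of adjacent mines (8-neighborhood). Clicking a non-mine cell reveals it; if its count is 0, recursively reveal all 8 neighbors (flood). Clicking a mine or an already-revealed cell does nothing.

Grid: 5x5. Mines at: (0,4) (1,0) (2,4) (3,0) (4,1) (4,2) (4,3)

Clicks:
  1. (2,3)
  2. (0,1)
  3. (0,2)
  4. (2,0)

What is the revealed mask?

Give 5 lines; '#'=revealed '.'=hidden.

Click 1 (2,3) count=1: revealed 1 new [(2,3)] -> total=1
Click 2 (0,1) count=1: revealed 1 new [(0,1)] -> total=2
Click 3 (0,2) count=0: revealed 10 new [(0,2) (0,3) (1,1) (1,2) (1,3) (2,1) (2,2) (3,1) (3,2) (3,3)] -> total=12
Click 4 (2,0) count=2: revealed 1 new [(2,0)] -> total=13

Answer: .###.
.###.
####.
.###.
.....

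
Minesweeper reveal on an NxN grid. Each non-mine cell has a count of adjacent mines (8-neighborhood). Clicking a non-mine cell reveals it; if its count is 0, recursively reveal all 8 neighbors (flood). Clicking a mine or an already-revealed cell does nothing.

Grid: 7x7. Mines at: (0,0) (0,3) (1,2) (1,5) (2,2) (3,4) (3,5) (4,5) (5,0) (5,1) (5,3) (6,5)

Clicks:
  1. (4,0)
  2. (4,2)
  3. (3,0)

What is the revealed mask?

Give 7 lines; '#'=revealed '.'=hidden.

Click 1 (4,0) count=2: revealed 1 new [(4,0)] -> total=1
Click 2 (4,2) count=2: revealed 1 new [(4,2)] -> total=2
Click 3 (3,0) count=0: revealed 7 new [(1,0) (1,1) (2,0) (2,1) (3,0) (3,1) (4,1)] -> total=9

Answer: .......
##.....
##.....
##.....
###....
.......
.......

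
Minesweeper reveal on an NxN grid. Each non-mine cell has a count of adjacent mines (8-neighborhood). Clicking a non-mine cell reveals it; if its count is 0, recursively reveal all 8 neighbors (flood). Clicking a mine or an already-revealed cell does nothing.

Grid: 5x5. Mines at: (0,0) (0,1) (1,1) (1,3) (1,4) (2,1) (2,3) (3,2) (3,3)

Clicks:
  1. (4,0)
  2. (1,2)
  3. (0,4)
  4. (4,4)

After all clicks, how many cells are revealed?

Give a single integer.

Click 1 (4,0) count=0: revealed 4 new [(3,0) (3,1) (4,0) (4,1)] -> total=4
Click 2 (1,2) count=5: revealed 1 new [(1,2)] -> total=5
Click 3 (0,4) count=2: revealed 1 new [(0,4)] -> total=6
Click 4 (4,4) count=1: revealed 1 new [(4,4)] -> total=7

Answer: 7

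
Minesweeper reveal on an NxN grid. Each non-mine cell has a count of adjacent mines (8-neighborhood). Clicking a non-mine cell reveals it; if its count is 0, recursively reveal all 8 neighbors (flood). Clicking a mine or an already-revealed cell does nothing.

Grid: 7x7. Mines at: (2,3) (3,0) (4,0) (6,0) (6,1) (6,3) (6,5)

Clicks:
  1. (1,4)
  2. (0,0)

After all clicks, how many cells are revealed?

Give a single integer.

Answer: 38

Derivation:
Click 1 (1,4) count=1: revealed 1 new [(1,4)] -> total=1
Click 2 (0,0) count=0: revealed 37 new [(0,0) (0,1) (0,2) (0,3) (0,4) (0,5) (0,6) (1,0) (1,1) (1,2) (1,3) (1,5) (1,6) (2,0) (2,1) (2,2) (2,4) (2,5) (2,6) (3,1) (3,2) (3,3) (3,4) (3,5) (3,6) (4,1) (4,2) (4,3) (4,4) (4,5) (4,6) (5,1) (5,2) (5,3) (5,4) (5,5) (5,6)] -> total=38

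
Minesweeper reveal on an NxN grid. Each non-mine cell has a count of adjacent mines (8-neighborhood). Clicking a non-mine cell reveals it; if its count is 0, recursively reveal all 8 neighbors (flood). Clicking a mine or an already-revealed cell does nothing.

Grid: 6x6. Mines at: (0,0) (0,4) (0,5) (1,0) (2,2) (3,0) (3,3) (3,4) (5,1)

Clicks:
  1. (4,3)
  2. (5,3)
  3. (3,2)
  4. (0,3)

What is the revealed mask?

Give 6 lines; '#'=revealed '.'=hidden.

Answer: ...#..
......
......
..#...
..####
..####

Derivation:
Click 1 (4,3) count=2: revealed 1 new [(4,3)] -> total=1
Click 2 (5,3) count=0: revealed 7 new [(4,2) (4,4) (4,5) (5,2) (5,3) (5,4) (5,5)] -> total=8
Click 3 (3,2) count=2: revealed 1 new [(3,2)] -> total=9
Click 4 (0,3) count=1: revealed 1 new [(0,3)] -> total=10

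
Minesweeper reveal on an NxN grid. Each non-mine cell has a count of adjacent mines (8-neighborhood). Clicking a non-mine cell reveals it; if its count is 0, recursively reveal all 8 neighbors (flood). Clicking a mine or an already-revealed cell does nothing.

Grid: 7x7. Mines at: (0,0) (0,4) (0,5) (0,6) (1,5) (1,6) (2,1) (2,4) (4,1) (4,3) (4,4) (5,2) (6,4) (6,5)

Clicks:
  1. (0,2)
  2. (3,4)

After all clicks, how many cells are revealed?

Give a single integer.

Click 1 (0,2) count=0: revealed 6 new [(0,1) (0,2) (0,3) (1,1) (1,2) (1,3)] -> total=6
Click 2 (3,4) count=3: revealed 1 new [(3,4)] -> total=7

Answer: 7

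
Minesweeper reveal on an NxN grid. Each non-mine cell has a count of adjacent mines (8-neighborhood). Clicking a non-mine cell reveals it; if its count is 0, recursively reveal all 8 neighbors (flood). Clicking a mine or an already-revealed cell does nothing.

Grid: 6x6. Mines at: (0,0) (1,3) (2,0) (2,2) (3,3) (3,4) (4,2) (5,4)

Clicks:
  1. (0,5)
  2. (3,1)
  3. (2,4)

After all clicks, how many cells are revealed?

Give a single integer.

Answer: 7

Derivation:
Click 1 (0,5) count=0: revealed 6 new [(0,4) (0,5) (1,4) (1,5) (2,4) (2,5)] -> total=6
Click 2 (3,1) count=3: revealed 1 new [(3,1)] -> total=7
Click 3 (2,4) count=3: revealed 0 new [(none)] -> total=7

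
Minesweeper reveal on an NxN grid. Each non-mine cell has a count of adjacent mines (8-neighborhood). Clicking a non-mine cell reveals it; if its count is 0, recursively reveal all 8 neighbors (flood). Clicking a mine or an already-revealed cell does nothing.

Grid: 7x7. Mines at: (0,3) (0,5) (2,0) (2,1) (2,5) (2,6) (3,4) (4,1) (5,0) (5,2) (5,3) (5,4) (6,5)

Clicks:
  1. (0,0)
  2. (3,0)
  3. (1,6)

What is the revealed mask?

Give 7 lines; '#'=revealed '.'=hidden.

Answer: ###....
###...#
.......
#......
.......
.......
.......

Derivation:
Click 1 (0,0) count=0: revealed 6 new [(0,0) (0,1) (0,2) (1,0) (1,1) (1,2)] -> total=6
Click 2 (3,0) count=3: revealed 1 new [(3,0)] -> total=7
Click 3 (1,6) count=3: revealed 1 new [(1,6)] -> total=8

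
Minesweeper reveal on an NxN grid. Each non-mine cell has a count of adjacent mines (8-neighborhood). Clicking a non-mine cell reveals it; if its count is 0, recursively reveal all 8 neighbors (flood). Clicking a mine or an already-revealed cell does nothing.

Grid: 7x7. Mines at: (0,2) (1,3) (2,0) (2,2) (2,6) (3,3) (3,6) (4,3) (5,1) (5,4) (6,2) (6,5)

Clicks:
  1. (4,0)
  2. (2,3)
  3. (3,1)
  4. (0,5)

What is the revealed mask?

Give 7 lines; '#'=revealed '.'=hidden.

Answer: ....###
....###
...#...
.#.....
#......
.......
.......

Derivation:
Click 1 (4,0) count=1: revealed 1 new [(4,0)] -> total=1
Click 2 (2,3) count=3: revealed 1 new [(2,3)] -> total=2
Click 3 (3,1) count=2: revealed 1 new [(3,1)] -> total=3
Click 4 (0,5) count=0: revealed 6 new [(0,4) (0,5) (0,6) (1,4) (1,5) (1,6)] -> total=9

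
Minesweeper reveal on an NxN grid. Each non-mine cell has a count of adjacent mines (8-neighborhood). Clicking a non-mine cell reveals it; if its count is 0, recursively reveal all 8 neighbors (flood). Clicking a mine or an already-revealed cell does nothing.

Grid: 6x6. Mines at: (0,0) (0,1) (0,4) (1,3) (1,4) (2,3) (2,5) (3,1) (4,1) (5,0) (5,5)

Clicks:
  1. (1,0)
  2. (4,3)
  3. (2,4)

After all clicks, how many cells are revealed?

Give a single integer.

Answer: 11

Derivation:
Click 1 (1,0) count=2: revealed 1 new [(1,0)] -> total=1
Click 2 (4,3) count=0: revealed 9 new [(3,2) (3,3) (3,4) (4,2) (4,3) (4,4) (5,2) (5,3) (5,4)] -> total=10
Click 3 (2,4) count=4: revealed 1 new [(2,4)] -> total=11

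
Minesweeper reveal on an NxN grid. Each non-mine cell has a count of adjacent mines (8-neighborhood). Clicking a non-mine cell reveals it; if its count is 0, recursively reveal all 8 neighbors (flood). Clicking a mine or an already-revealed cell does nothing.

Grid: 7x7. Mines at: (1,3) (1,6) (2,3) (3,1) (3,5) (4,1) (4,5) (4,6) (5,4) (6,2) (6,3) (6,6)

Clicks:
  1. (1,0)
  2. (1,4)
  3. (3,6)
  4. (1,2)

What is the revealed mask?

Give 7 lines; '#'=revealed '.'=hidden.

Answer: ###....
###.#..
###....
......#
.......
.......
.......

Derivation:
Click 1 (1,0) count=0: revealed 9 new [(0,0) (0,1) (0,2) (1,0) (1,1) (1,2) (2,0) (2,1) (2,2)] -> total=9
Click 2 (1,4) count=2: revealed 1 new [(1,4)] -> total=10
Click 3 (3,6) count=3: revealed 1 new [(3,6)] -> total=11
Click 4 (1,2) count=2: revealed 0 new [(none)] -> total=11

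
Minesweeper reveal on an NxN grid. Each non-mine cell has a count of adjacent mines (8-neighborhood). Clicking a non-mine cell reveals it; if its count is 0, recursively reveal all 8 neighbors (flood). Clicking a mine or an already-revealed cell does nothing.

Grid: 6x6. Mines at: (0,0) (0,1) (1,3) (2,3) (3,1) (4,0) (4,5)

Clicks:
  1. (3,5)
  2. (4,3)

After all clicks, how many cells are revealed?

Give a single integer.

Answer: 12

Derivation:
Click 1 (3,5) count=1: revealed 1 new [(3,5)] -> total=1
Click 2 (4,3) count=0: revealed 11 new [(3,2) (3,3) (3,4) (4,1) (4,2) (4,3) (4,4) (5,1) (5,2) (5,3) (5,4)] -> total=12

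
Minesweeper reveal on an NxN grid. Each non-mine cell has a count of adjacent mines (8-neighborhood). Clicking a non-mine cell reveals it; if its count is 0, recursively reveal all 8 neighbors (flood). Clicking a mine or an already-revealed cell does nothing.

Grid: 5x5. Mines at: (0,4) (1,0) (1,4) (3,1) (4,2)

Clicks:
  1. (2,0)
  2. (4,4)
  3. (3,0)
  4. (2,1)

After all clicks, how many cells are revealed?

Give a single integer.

Click 1 (2,0) count=2: revealed 1 new [(2,0)] -> total=1
Click 2 (4,4) count=0: revealed 6 new [(2,3) (2,4) (3,3) (3,4) (4,3) (4,4)] -> total=7
Click 3 (3,0) count=1: revealed 1 new [(3,0)] -> total=8
Click 4 (2,1) count=2: revealed 1 new [(2,1)] -> total=9

Answer: 9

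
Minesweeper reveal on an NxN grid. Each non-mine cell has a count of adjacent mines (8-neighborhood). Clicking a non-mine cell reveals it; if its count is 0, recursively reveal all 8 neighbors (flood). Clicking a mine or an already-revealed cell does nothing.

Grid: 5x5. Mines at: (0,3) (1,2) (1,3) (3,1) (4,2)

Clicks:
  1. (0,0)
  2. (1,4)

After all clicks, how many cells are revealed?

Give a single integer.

Answer: 7

Derivation:
Click 1 (0,0) count=0: revealed 6 new [(0,0) (0,1) (1,0) (1,1) (2,0) (2,1)] -> total=6
Click 2 (1,4) count=2: revealed 1 new [(1,4)] -> total=7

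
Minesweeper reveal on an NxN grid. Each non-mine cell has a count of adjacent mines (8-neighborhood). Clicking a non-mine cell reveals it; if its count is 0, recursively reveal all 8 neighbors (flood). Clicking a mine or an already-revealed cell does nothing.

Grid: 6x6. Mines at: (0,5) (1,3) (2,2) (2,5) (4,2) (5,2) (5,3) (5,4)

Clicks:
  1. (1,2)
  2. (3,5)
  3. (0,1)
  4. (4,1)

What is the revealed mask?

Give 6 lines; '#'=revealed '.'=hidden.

Click 1 (1,2) count=2: revealed 1 new [(1,2)] -> total=1
Click 2 (3,5) count=1: revealed 1 new [(3,5)] -> total=2
Click 3 (0,1) count=0: revealed 13 new [(0,0) (0,1) (0,2) (1,0) (1,1) (2,0) (2,1) (3,0) (3,1) (4,0) (4,1) (5,0) (5,1)] -> total=15
Click 4 (4,1) count=2: revealed 0 new [(none)] -> total=15

Answer: ###...
###...
##....
##...#
##....
##....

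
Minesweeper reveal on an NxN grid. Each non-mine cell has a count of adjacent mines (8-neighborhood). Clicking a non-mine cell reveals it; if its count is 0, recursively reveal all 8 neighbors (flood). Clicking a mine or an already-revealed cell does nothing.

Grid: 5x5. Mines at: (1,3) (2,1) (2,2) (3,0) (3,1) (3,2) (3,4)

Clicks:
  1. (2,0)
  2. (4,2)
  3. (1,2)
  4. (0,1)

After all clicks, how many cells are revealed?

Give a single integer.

Answer: 8

Derivation:
Click 1 (2,0) count=3: revealed 1 new [(2,0)] -> total=1
Click 2 (4,2) count=2: revealed 1 new [(4,2)] -> total=2
Click 3 (1,2) count=3: revealed 1 new [(1,2)] -> total=3
Click 4 (0,1) count=0: revealed 5 new [(0,0) (0,1) (0,2) (1,0) (1,1)] -> total=8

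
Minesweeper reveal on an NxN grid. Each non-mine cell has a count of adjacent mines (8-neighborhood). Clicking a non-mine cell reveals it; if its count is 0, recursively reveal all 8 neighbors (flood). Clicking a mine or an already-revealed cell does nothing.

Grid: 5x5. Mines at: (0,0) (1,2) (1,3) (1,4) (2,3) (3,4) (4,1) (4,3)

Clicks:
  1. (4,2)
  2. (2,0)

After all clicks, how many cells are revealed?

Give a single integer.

Click 1 (4,2) count=2: revealed 1 new [(4,2)] -> total=1
Click 2 (2,0) count=0: revealed 6 new [(1,0) (1,1) (2,0) (2,1) (3,0) (3,1)] -> total=7

Answer: 7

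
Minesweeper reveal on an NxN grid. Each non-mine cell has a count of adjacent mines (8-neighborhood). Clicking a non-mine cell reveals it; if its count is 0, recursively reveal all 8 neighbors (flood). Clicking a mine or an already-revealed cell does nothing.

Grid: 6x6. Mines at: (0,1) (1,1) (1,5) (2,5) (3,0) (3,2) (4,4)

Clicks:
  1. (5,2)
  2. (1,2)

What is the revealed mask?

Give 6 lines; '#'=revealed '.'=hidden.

Click 1 (5,2) count=0: revealed 8 new [(4,0) (4,1) (4,2) (4,3) (5,0) (5,1) (5,2) (5,3)] -> total=8
Click 2 (1,2) count=2: revealed 1 new [(1,2)] -> total=9

Answer: ......
..#...
......
......
####..
####..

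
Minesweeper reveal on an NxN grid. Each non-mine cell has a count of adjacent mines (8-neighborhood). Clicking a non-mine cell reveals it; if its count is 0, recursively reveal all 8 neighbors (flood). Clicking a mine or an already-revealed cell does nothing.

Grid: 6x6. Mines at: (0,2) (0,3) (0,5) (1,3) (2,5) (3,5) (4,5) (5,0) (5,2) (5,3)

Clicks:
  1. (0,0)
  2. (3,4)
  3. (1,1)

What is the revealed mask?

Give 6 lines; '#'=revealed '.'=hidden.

Click 1 (0,0) count=0: revealed 20 new [(0,0) (0,1) (1,0) (1,1) (1,2) (2,0) (2,1) (2,2) (2,3) (2,4) (3,0) (3,1) (3,2) (3,3) (3,4) (4,0) (4,1) (4,2) (4,3) (4,4)] -> total=20
Click 2 (3,4) count=3: revealed 0 new [(none)] -> total=20
Click 3 (1,1) count=1: revealed 0 new [(none)] -> total=20

Answer: ##....
###...
#####.
#####.
#####.
......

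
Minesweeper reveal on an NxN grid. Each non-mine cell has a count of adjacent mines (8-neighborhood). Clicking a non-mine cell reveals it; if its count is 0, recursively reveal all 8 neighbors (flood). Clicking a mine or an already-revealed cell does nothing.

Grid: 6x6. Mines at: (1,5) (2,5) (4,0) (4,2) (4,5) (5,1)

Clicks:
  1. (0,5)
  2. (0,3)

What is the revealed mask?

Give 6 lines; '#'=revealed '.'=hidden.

Click 1 (0,5) count=1: revealed 1 new [(0,5)] -> total=1
Click 2 (0,3) count=0: revealed 20 new [(0,0) (0,1) (0,2) (0,3) (0,4) (1,0) (1,1) (1,2) (1,3) (1,4) (2,0) (2,1) (2,2) (2,3) (2,4) (3,0) (3,1) (3,2) (3,3) (3,4)] -> total=21

Answer: ######
#####.
#####.
#####.
......
......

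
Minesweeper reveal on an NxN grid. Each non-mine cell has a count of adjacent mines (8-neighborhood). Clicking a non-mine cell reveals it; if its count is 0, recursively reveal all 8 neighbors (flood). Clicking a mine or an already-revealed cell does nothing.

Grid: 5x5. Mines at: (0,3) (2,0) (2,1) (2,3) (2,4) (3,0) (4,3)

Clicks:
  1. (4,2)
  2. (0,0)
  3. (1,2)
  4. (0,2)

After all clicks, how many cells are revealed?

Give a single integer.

Click 1 (4,2) count=1: revealed 1 new [(4,2)] -> total=1
Click 2 (0,0) count=0: revealed 6 new [(0,0) (0,1) (0,2) (1,0) (1,1) (1,2)] -> total=7
Click 3 (1,2) count=3: revealed 0 new [(none)] -> total=7
Click 4 (0,2) count=1: revealed 0 new [(none)] -> total=7

Answer: 7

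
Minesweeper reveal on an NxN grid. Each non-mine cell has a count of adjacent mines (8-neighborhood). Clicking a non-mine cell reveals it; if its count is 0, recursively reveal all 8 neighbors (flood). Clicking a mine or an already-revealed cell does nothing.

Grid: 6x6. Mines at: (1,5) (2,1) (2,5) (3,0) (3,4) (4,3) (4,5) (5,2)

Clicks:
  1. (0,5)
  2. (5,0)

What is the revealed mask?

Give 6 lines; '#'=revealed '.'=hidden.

Click 1 (0,5) count=1: revealed 1 new [(0,5)] -> total=1
Click 2 (5,0) count=0: revealed 4 new [(4,0) (4,1) (5,0) (5,1)] -> total=5

Answer: .....#
......
......
......
##....
##....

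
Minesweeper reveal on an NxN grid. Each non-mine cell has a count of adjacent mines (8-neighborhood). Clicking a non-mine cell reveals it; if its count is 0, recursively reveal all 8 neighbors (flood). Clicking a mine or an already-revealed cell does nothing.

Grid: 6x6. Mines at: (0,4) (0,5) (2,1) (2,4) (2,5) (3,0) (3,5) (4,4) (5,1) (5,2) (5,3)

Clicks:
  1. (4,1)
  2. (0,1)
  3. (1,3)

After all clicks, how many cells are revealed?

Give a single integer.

Click 1 (4,1) count=3: revealed 1 new [(4,1)] -> total=1
Click 2 (0,1) count=0: revealed 8 new [(0,0) (0,1) (0,2) (0,3) (1,0) (1,1) (1,2) (1,3)] -> total=9
Click 3 (1,3) count=2: revealed 0 new [(none)] -> total=9

Answer: 9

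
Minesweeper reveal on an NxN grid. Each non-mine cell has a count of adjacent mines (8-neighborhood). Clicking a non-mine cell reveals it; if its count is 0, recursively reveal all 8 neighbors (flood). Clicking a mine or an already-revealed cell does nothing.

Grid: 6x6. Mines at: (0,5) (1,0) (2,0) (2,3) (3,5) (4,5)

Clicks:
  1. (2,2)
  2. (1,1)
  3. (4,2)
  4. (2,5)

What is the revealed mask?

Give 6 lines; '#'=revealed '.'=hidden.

Click 1 (2,2) count=1: revealed 1 new [(2,2)] -> total=1
Click 2 (1,1) count=2: revealed 1 new [(1,1)] -> total=2
Click 3 (4,2) count=0: revealed 15 new [(3,0) (3,1) (3,2) (3,3) (3,4) (4,0) (4,1) (4,2) (4,3) (4,4) (5,0) (5,1) (5,2) (5,3) (5,4)] -> total=17
Click 4 (2,5) count=1: revealed 1 new [(2,5)] -> total=18

Answer: ......
.#....
..#..#
#####.
#####.
#####.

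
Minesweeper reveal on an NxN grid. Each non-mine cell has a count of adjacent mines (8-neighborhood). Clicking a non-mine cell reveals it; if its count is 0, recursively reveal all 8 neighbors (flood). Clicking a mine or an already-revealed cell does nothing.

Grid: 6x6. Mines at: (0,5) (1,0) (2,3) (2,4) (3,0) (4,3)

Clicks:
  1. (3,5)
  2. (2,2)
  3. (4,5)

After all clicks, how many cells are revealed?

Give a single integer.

Answer: 7

Derivation:
Click 1 (3,5) count=1: revealed 1 new [(3,5)] -> total=1
Click 2 (2,2) count=1: revealed 1 new [(2,2)] -> total=2
Click 3 (4,5) count=0: revealed 5 new [(3,4) (4,4) (4,5) (5,4) (5,5)] -> total=7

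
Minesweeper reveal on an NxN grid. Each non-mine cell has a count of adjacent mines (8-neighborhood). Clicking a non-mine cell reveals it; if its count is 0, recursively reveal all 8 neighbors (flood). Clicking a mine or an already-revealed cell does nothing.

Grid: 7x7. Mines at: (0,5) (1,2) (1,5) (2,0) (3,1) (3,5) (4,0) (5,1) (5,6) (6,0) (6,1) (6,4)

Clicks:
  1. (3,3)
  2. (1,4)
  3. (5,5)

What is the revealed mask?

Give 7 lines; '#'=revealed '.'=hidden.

Answer: .......
....#..
..###..
..###..
..###..
..####.
.......

Derivation:
Click 1 (3,3) count=0: revealed 12 new [(2,2) (2,3) (2,4) (3,2) (3,3) (3,4) (4,2) (4,3) (4,4) (5,2) (5,3) (5,4)] -> total=12
Click 2 (1,4) count=2: revealed 1 new [(1,4)] -> total=13
Click 3 (5,5) count=2: revealed 1 new [(5,5)] -> total=14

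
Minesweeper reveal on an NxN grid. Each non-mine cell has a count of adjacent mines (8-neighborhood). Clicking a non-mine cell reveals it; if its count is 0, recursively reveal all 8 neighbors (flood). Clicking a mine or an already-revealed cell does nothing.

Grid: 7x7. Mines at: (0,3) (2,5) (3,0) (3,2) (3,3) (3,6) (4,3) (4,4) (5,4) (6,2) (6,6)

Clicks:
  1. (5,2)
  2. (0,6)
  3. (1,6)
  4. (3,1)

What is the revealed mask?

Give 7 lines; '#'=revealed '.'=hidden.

Click 1 (5,2) count=2: revealed 1 new [(5,2)] -> total=1
Click 2 (0,6) count=0: revealed 6 new [(0,4) (0,5) (0,6) (1,4) (1,5) (1,6)] -> total=7
Click 3 (1,6) count=1: revealed 0 new [(none)] -> total=7
Click 4 (3,1) count=2: revealed 1 new [(3,1)] -> total=8

Answer: ....###
....###
.......
.#.....
.......
..#....
.......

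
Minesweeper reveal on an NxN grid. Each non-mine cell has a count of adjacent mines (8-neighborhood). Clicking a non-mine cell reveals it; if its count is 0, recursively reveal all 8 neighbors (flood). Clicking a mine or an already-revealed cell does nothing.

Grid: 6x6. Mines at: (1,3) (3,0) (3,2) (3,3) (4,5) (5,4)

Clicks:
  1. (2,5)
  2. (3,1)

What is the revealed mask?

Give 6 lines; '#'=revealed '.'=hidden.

Click 1 (2,5) count=0: revealed 8 new [(0,4) (0,5) (1,4) (1,5) (2,4) (2,5) (3,4) (3,5)] -> total=8
Click 2 (3,1) count=2: revealed 1 new [(3,1)] -> total=9

Answer: ....##
....##
....##
.#..##
......
......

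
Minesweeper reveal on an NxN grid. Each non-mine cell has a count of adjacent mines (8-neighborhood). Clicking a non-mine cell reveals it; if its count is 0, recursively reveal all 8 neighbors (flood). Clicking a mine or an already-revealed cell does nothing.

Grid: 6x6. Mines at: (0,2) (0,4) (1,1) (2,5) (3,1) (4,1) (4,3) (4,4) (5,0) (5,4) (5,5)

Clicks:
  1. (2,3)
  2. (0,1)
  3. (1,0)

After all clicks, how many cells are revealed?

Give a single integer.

Click 1 (2,3) count=0: revealed 9 new [(1,2) (1,3) (1,4) (2,2) (2,3) (2,4) (3,2) (3,3) (3,4)] -> total=9
Click 2 (0,1) count=2: revealed 1 new [(0,1)] -> total=10
Click 3 (1,0) count=1: revealed 1 new [(1,0)] -> total=11

Answer: 11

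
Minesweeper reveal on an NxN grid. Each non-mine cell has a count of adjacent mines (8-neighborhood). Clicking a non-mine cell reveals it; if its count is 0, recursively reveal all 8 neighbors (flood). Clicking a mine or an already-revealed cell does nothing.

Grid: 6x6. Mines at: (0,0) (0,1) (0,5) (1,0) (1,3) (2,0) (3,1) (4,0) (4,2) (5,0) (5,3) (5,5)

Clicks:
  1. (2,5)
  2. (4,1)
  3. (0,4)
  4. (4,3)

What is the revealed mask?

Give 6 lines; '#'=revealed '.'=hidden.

Answer: ....#.
....##
...###
...###
.#.###
......

Derivation:
Click 1 (2,5) count=0: revealed 11 new [(1,4) (1,5) (2,3) (2,4) (2,5) (3,3) (3,4) (3,5) (4,3) (4,4) (4,5)] -> total=11
Click 2 (4,1) count=4: revealed 1 new [(4,1)] -> total=12
Click 3 (0,4) count=2: revealed 1 new [(0,4)] -> total=13
Click 4 (4,3) count=2: revealed 0 new [(none)] -> total=13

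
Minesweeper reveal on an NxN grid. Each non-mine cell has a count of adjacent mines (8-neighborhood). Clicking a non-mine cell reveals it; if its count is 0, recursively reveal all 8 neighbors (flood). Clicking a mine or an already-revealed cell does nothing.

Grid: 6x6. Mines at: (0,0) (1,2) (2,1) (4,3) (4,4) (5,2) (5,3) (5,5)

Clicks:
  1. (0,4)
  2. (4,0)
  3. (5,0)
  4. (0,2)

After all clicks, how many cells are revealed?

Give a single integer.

Answer: 19

Derivation:
Click 1 (0,4) count=0: revealed 12 new [(0,3) (0,4) (0,5) (1,3) (1,4) (1,5) (2,3) (2,4) (2,5) (3,3) (3,4) (3,5)] -> total=12
Click 2 (4,0) count=0: revealed 6 new [(3,0) (3,1) (4,0) (4,1) (5,0) (5,1)] -> total=18
Click 3 (5,0) count=0: revealed 0 new [(none)] -> total=18
Click 4 (0,2) count=1: revealed 1 new [(0,2)] -> total=19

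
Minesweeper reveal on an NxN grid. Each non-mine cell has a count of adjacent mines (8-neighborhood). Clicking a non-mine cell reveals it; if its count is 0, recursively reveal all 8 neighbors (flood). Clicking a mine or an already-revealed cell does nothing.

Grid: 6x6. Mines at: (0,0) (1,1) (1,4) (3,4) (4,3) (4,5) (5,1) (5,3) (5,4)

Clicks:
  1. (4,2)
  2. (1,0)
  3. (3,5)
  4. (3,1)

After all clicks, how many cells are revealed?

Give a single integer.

Answer: 11

Derivation:
Click 1 (4,2) count=3: revealed 1 new [(4,2)] -> total=1
Click 2 (1,0) count=2: revealed 1 new [(1,0)] -> total=2
Click 3 (3,5) count=2: revealed 1 new [(3,5)] -> total=3
Click 4 (3,1) count=0: revealed 8 new [(2,0) (2,1) (2,2) (3,0) (3,1) (3,2) (4,0) (4,1)] -> total=11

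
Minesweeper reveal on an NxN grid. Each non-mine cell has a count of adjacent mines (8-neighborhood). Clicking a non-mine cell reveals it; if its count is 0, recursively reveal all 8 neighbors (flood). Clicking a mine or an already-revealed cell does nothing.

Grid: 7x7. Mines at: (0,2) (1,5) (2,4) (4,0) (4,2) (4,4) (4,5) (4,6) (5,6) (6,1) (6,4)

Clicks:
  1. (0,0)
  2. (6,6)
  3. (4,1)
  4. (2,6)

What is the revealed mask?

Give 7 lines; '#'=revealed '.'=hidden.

Click 1 (0,0) count=0: revealed 14 new [(0,0) (0,1) (1,0) (1,1) (1,2) (1,3) (2,0) (2,1) (2,2) (2,3) (3,0) (3,1) (3,2) (3,3)] -> total=14
Click 2 (6,6) count=1: revealed 1 new [(6,6)] -> total=15
Click 3 (4,1) count=2: revealed 1 new [(4,1)] -> total=16
Click 4 (2,6) count=1: revealed 1 new [(2,6)] -> total=17

Answer: ##.....
####...
####..#
####...
.#.....
.......
......#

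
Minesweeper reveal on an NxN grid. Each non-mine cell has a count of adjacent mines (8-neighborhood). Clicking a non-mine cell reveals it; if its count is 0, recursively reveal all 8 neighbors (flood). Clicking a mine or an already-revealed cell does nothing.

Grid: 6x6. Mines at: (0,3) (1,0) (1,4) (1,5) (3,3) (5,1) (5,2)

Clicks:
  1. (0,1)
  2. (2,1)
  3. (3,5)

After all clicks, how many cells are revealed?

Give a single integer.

Click 1 (0,1) count=1: revealed 1 new [(0,1)] -> total=1
Click 2 (2,1) count=1: revealed 1 new [(2,1)] -> total=2
Click 3 (3,5) count=0: revealed 10 new [(2,4) (2,5) (3,4) (3,5) (4,3) (4,4) (4,5) (5,3) (5,4) (5,5)] -> total=12

Answer: 12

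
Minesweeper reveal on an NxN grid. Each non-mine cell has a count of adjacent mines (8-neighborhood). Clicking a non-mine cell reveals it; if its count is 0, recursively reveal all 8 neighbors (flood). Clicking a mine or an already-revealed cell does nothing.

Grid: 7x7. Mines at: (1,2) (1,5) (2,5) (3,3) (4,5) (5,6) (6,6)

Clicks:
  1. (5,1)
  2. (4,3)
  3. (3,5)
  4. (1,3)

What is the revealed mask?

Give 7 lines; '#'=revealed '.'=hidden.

Click 1 (5,1) count=0: revealed 27 new [(0,0) (0,1) (1,0) (1,1) (2,0) (2,1) (2,2) (3,0) (3,1) (3,2) (4,0) (4,1) (4,2) (4,3) (4,4) (5,0) (5,1) (5,2) (5,3) (5,4) (5,5) (6,0) (6,1) (6,2) (6,3) (6,4) (6,5)] -> total=27
Click 2 (4,3) count=1: revealed 0 new [(none)] -> total=27
Click 3 (3,5) count=2: revealed 1 new [(3,5)] -> total=28
Click 4 (1,3) count=1: revealed 1 new [(1,3)] -> total=29

Answer: ##.....
##.#...
###....
###..#.
#####..
######.
######.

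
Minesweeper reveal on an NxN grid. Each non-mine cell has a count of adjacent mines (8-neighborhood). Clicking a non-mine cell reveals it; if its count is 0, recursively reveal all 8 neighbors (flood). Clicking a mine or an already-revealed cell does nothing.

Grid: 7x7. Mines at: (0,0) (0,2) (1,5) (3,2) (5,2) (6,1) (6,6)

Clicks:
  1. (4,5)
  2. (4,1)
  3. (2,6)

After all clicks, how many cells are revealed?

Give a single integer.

Click 1 (4,5) count=0: revealed 19 new [(2,3) (2,4) (2,5) (2,6) (3,3) (3,4) (3,5) (3,6) (4,3) (4,4) (4,5) (4,6) (5,3) (5,4) (5,5) (5,6) (6,3) (6,4) (6,5)] -> total=19
Click 2 (4,1) count=2: revealed 1 new [(4,1)] -> total=20
Click 3 (2,6) count=1: revealed 0 new [(none)] -> total=20

Answer: 20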